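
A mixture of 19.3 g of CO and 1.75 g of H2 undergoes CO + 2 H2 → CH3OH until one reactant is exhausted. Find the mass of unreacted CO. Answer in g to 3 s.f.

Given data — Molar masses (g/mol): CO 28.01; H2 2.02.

n(CO) = 19.30 / 28.01 = 0.6890 mol
n(H2) = 1.750 / 2.02 = 0.8663 mol
n/ν → CO: 0.6890, H2: 0.4332; H2 is limiting.
CO consumed = (1/2) × 0.8663 = 0.4332 mol
CO remaining = 0.6890 − 0.4332 = 0.2558 mol
mass = 0.2558 × 28.01 = 7.165 g

7.17 g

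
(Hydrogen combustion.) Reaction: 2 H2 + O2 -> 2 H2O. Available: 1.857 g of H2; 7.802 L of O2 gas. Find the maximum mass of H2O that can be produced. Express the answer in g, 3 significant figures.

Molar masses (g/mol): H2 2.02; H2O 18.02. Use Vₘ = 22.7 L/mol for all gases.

n(H2) = 1.857 / 2.02 = 0.9193 mol
n(O2) = 7.802 / 22.7 = 0.3437 mol
n/ν for H2 = 0.9193/2 = 0.4597
n/ν for O2 = 0.3437/1 = 0.3437
Smallest n/ν is O2 → limiting reagent.
n(H2O) = (2/1) × 0.3437 = 0.6874 mol
mass = 0.6874 × 18.02 = 12.39 g

12.4 g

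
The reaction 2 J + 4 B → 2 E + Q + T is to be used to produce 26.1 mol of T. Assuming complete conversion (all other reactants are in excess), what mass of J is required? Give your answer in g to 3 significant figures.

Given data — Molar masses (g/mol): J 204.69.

10700 g

n(T) = 26.10 mol
n(J) = (2/1) × 26.10 = 52.20 mol
mass = 52.20 × 204.69 = 10680 g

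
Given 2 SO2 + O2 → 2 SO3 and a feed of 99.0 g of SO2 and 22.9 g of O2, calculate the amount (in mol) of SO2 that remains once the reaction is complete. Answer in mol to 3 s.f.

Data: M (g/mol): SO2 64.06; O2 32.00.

n(SO2) = 99.00 / 64.06 = 1.545 mol
n(O2) = 22.90 / 32.00 = 0.7156 mol
n/ν → SO2: 0.7725, O2: 0.7156; O2 is limiting.
SO2 consumed = (2/1) × 0.7156 = 1.431 mol
SO2 remaining = 1.545 − 1.431 = 0.1140 mol

0.114 mol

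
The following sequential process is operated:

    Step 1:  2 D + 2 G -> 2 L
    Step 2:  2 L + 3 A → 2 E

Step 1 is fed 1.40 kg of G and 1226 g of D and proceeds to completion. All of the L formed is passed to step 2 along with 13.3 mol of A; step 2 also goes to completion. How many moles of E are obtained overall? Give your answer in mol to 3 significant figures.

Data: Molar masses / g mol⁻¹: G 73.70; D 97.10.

8.87 mol

Step 1:
n(G) = 1.400×1000 / 73.70 = 19.00 mol
n(D) = 1226 / 97.10 = 12.63 mol
n/ν → G: 9.500, D: 6.315; D is limiting.
n(L) produced = (2/2) × 12.63 = 12.63 mol
Step 2:
n(L) available = 12.63 mol
n(A) = 13.30 mol
n/ν → L: 6.315, A: 4.433; A is limiting.
n(E) = (2/3) × 13.30 = 8.867 mol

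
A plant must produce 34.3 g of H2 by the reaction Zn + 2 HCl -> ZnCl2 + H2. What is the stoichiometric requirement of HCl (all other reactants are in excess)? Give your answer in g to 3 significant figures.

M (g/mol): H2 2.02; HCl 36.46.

n(H2) = 34.3 / 2.02 = 16.98 mol
n(HCl) = (2/1) × 16.98 = 33.96 mol
mass = 33.96 × 36.46 = 1238 g

1240 g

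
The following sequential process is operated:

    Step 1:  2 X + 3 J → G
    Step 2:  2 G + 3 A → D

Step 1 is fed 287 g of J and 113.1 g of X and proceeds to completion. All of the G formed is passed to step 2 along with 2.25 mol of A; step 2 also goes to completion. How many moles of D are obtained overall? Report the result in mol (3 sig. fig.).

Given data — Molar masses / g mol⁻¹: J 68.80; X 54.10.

0.523 mol

Step 1:
n(J) = 287.0 / 68.80 = 4.172 mol
n(X) = 113.1 / 54.10 = 2.091 mol
n/ν for J = 4.172/3 = 1.391
n/ν for X = 2.091/2 = 1.046
Smallest n/ν is X → limiting reagent.
n(G) produced = (1/2) × 2.091 = 1.046 mol
Step 2:
n(G) available = 1.046 mol
n(A) = 2.250 mol
n/ν for G = 1.046/2 = 0.5230
n/ν for A = 2.250/3 = 0.7500
Smallest n/ν is G → limiting reagent.
n(D) = (1/2) × 1.046 = 0.5230 mol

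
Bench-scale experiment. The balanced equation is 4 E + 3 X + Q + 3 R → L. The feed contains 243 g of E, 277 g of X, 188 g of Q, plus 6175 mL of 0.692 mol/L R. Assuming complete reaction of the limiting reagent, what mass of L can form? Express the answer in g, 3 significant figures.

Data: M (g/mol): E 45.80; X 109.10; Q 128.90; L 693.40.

n(E) = 243.0 / 45.80 = 5.306 mol
n(X) = 277.0 / 109.10 = 2.539 mol
n(Q) = 188.0 / 128.90 = 1.458 mol
n(R) = 0.692 × 6175/1000 = 4.273 mol
n/ν for E = 5.306/4 = 1.327
n/ν for X = 2.539/3 = 0.8463
n/ν for Q = 1.458/1 = 1.458
n/ν for R = 4.273/3 = 1.424
Smallest n/ν is X → limiting reagent.
n(L) = (1/3) × 2.539 = 0.8463 mol
mass = 0.8463 × 693.40 = 586.8 g

587 g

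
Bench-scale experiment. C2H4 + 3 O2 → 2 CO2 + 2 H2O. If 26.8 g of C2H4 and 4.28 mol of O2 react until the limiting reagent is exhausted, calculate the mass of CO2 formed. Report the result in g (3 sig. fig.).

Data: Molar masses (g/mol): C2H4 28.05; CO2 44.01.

84.1 g

n(C2H4) = 26.80 / 28.05 = 0.9554 mol
n(O2) = 4.280 mol
n/ν for C2H4 = 0.9554/1 = 0.9554
n/ν for O2 = 4.280/3 = 1.427
Smallest n/ν is C2H4 → limiting reagent.
n(CO2) = (2/1) × 0.9554 = 1.911 mol
mass = 1.911 × 44.01 = 84.10 g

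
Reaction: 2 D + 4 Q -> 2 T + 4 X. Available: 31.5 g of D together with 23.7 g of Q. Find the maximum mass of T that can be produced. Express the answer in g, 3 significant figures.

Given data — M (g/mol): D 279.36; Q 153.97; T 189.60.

n(D) = 31.50 / 279.36 = 0.1128 mol
n(Q) = 23.70 / 153.97 = 0.1539 mol
n/ν for D = 0.1128/2 = 0.05640
n/ν for Q = 0.1539/4 = 0.03848
Smallest n/ν is Q → limiting reagent.
n(T) = (2/4) × 0.1539 = 0.07695 mol
mass = 0.07695 × 189.60 = 14.59 g

14.6 g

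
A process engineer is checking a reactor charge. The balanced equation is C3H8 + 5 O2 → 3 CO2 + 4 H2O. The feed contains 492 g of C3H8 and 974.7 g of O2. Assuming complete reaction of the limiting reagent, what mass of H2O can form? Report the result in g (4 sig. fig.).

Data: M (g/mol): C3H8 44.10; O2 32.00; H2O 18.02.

n(C3H8) = 492.0 / 44.10 = 11.16 mol
n(O2) = 974.7 / 32.00 = 30.46 mol
n/ν → C3H8: 11.16, O2: 6.092; O2 is limiting.
n(H2O) = (4/5) × 30.46 = 24.37 mol
mass = 24.37 × 18.02 = 439.1 g

439.1 g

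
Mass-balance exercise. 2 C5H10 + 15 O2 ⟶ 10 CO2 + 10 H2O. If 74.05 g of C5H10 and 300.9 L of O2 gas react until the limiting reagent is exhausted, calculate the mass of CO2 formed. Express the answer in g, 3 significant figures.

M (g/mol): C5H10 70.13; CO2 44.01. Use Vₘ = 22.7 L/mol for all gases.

232 g

n(C5H10) = 74.05 / 70.13 = 1.056 mol
n(O2) = 300.9 / 22.7 = 13.26 mol
n/ν for C5H10 = 1.056/2 = 0.5280
n/ν for O2 = 13.26/15 = 0.8840
Smallest n/ν is C5H10 → limiting reagent.
n(CO2) = (10/2) × 1.056 = 5.280 mol
mass = 5.280 × 44.01 = 232.4 g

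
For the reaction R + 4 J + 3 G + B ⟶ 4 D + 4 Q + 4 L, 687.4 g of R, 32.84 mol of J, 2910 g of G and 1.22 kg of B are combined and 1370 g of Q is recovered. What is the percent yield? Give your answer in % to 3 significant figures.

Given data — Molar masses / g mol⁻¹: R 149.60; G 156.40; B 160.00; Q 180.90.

41.2 %

n(R) = 687.4 / 149.60 = 4.595 mol
n(J) = 32.84 mol
n(G) = 2910 / 156.40 = 18.61 mol
n(B) = 1.220×1000 / 160.00 = 7.625 mol
n/ν → R: 4.595, J: 8.210, G: 6.203, B: 7.625; R is limiting.
theoretical n(Q) = (4/1) × 4.595 = 18.38 mol → 3325 g
% yield = 1370 / 3325 × 100 = 41.20 %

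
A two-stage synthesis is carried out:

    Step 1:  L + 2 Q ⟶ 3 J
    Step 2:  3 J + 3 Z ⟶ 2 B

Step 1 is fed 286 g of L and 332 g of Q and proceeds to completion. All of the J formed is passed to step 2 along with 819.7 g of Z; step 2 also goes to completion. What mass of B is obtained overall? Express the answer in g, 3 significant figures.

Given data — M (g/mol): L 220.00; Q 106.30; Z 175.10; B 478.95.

1250 g

Step 1:
n(L) = 286.0 / 220.00 = 1.300 mol
n(Q) = 332.0 / 106.30 = 3.123 mol
n/ν for L = 1.300/1 = 1.300
n/ν for Q = 3.123/2 = 1.562
Smallest n/ν is L → limiting reagent.
n(J) produced = (3/1) × 1.300 = 3.900 mol
Step 2:
n(J) available = 3.900 mol
n(Z) = 819.7 / 175.10 = 4.681 mol
n/ν for J = 3.900/3 = 1.300
n/ν for Z = 4.681/3 = 1.560
Smallest n/ν is J → limiting reagent.
n(B) = (2/3) × 3.900 = 2.600 mol
mass = 2.600 × 478.95 = 1245 g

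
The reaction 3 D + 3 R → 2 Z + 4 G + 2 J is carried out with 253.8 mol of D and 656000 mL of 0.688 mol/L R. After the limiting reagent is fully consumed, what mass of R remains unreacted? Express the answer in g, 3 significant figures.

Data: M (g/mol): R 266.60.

52700 g

n(D) = 253.8 mol
n(R) = 0.688 × 656000/1000 = 451.3 mol
n/ν for D = 253.8/3 = 84.60
n/ν for R = 451.3/3 = 150.4
Smallest n/ν is D → limiting reagent.
R consumed = (3/3) × 253.8 = 253.8 mol
R remaining = 451.3 − 253.8 = 197.5 mol
mass = 197.5 × 266.60 = 52650 g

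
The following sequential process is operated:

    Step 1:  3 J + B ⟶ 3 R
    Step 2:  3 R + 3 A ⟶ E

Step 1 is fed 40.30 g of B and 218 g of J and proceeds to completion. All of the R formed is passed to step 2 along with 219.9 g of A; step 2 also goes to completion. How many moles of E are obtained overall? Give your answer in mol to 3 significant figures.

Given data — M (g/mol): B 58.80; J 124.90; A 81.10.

Step 1:
n(B) = 40.30 / 58.80 = 0.6854 mol
n(J) = 218.0 / 124.90 = 1.745 mol
n/ν for B = 0.6854/1 = 0.6854
n/ν for J = 1.745/3 = 0.5817
Smallest n/ν is J → limiting reagent.
n(R) produced = (3/3) × 1.745 = 1.745 mol
Step 2:
n(R) available = 1.745 mol
n(A) = 219.9 / 81.10 = 2.711 mol
n/ν for R = 1.745/3 = 0.5817
n/ν for A = 2.711/3 = 0.9037
Smallest n/ν is R → limiting reagent.
n(E) = (1/3) × 1.745 = 0.5817 mol

0.582 mol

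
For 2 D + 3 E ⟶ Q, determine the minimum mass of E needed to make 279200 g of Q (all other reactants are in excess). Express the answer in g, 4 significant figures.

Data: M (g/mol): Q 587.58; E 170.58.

243200 g

n(Q) = 279200 / 587.58 = 475.2 mol
n(E) = (3/1) × 475.2 = 1426 mol
mass = 1426 × 170.58 = 243200 g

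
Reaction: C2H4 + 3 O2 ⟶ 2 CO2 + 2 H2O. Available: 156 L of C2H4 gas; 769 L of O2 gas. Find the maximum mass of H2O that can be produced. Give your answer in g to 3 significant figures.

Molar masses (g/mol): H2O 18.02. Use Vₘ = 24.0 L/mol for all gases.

n(C2H4) = 156.0 / 24.0 = 6.500 mol
n(O2) = 769.0 / 24.0 = 32.04 mol
n/ν for C2H4 = 6.500/1 = 6.500
n/ν for O2 = 32.04/3 = 10.68
Smallest n/ν is C2H4 → limiting reagent.
n(H2O) = (2/1) × 6.500 = 13.00 mol
mass = 13.00 × 18.02 = 234.3 g

234 g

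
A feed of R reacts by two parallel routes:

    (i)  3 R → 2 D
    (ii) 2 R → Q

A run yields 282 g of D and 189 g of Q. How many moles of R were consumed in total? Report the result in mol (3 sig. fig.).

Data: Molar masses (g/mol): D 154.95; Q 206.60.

n(D) = 282 / 154.95 = 1.820 mol
n(Q) = 189 / 206.60 = 0.9148 mol
n(R) via (i) = (3/2)×1.820 = 2.730 mol
n(R) via (ii) = (2/1)×0.9148 = 1.830 mol
total n(R) = 2.730 + 1.830 = 4.560 mol

4.56 mol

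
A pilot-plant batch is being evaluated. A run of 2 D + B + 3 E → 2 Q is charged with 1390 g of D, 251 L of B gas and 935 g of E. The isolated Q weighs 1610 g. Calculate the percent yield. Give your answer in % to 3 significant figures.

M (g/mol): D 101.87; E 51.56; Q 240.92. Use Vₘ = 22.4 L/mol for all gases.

55.3 %

n(D) = 1390 / 101.87 = 13.64 mol
n(B) = 251.0 / 22.4 = 11.21 mol
n(E) = 935.0 / 51.56 = 18.13 mol
n/ν for D = 13.64/2 = 6.820
n/ν for B = 11.21/1 = 11.21
n/ν for E = 18.13/3 = 6.043
Smallest n/ν is E → limiting reagent.
theoretical n(Q) = (2/3) × 18.13 = 12.09 mol → 2913 g
% yield = 1610 / 2913 × 100 = 55.27 %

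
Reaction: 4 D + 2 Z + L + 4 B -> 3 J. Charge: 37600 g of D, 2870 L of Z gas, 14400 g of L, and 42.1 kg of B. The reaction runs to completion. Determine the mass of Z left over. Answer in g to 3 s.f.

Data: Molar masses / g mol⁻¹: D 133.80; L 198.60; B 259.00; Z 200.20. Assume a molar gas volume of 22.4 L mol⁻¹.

9380 g

n(D) = 37600 / 133.80 = 281.0 mol
n(Z) = 2870 / 22.4 = 128.1 mol
n(L) = 14400 / 198.60 = 72.51 mol
n(B) = 42.10×1000 / 259.00 = 162.5 mol
n/ν for D = 281.0/4 = 70.25
n/ν for Z = 128.1/2 = 64.05
n/ν for L = 72.51/1 = 72.51
n/ν for B = 162.5/4 = 40.63
Smallest n/ν is B → limiting reagent.
Z consumed = (2/4) × 162.5 = 81.25 mol
Z remaining = 128.1 − 81.25 = 46.85 mol
mass = 46.85 × 200.20 = 9379 g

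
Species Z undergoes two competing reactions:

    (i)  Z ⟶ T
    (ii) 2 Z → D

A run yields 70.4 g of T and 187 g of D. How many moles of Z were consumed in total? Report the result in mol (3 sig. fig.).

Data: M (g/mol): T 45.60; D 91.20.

5.64 mol

n(T) = 70.4 / 45.60 = 1.544 mol
n(D) = 187 / 91.20 = 2.050 mol
n(Z) via (i) = (1/1)×1.544 = 1.544 mol
n(Z) via (ii) = (2/1)×2.050 = 4.100 mol
total n(Z) = 1.544 + 4.100 = 5.644 mol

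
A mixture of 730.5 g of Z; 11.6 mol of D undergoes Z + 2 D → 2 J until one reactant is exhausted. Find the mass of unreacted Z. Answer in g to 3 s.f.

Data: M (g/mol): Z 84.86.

238 g

n(Z) = 730.5 / 84.86 = 8.608 mol
n(D) = 11.60 mol
n/ν for Z = 8.608/1 = 8.608
n/ν for D = 11.60/2 = 5.800
Smallest n/ν is D → limiting reagent.
Z consumed = (1/2) × 11.60 = 5.800 mol
Z remaining = 8.608 − 5.800 = 2.808 mol
mass = 2.808 × 84.86 = 238.3 g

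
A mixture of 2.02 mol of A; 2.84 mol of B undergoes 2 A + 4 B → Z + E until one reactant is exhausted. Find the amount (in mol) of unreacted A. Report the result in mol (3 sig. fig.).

n(A) = 2.020 mol
n(B) = 2.840 mol
n/ν → A: 1.010, B: 0.7100; B is limiting.
A consumed = (2/4) × 2.840 = 1.420 mol
A remaining = 2.020 − 1.420 = 0.6000 mol

0.600 mol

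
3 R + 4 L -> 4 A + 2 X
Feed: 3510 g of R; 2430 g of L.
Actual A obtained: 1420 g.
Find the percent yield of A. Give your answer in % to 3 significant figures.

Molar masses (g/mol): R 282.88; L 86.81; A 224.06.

n(R) = 3510 / 282.88 = 12.41 mol
n(L) = 2430 / 86.81 = 27.99 mol
n/ν for R = 12.41/3 = 4.137
n/ν for L = 27.99/4 = 6.998
Smallest n/ν is R → limiting reagent.
theoretical n(A) = (4/3) × 12.41 = 16.55 mol → 3708 g
% yield = 1420 / 3708 × 100 = 38.30 %

38.3 %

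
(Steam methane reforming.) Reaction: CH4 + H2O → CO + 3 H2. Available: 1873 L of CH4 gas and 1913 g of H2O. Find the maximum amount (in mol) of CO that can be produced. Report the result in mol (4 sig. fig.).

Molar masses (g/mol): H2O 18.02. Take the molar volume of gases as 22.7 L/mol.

82.51 mol

n(CH4) = 1873 / 22.7 = 82.51 mol
n(H2O) = 1913 / 18.02 = 106.2 mol
n/ν for CH4 = 82.51/1 = 82.51
n/ν for H2O = 106.2/1 = 106.2
Smallest n/ν is CH4 → limiting reagent.
n(CO) = (1/1) × 82.51 = 82.51 mol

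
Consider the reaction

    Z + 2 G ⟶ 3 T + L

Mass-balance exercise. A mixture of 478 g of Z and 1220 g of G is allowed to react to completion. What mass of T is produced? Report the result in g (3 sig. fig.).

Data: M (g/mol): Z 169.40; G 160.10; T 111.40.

n(Z) = 478.0 / 169.40 = 2.822 mol
n(G) = 1220 / 160.10 = 7.620 mol
n/ν for Z = 2.822/1 = 2.822
n/ν for G = 7.620/2 = 3.810
Smallest n/ν is Z → limiting reagent.
n(T) = (3/1) × 2.822 = 8.466 mol
mass = 8.466 × 111.40 = 943.1 g

943 g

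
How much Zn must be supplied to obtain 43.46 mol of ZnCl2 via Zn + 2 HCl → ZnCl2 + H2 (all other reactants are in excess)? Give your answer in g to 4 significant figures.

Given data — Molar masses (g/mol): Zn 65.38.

2841 g

n(ZnCl2) = 43.46 mol
n(Zn) = (1/1) × 43.46 = 43.46 mol
mass = 43.46 × 65.38 = 2841 g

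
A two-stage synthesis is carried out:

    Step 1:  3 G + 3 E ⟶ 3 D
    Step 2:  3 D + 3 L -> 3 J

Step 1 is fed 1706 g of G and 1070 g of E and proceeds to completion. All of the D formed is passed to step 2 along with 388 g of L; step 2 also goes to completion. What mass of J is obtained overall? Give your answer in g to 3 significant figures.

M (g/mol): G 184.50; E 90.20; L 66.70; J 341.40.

1990 g

Step 1:
n(G) = 1706 / 184.50 = 9.247 mol
n(E) = 1070 / 90.20 = 11.86 mol
n/ν → G: 3.082, E: 3.953; G is limiting.
n(D) produced = (3/3) × 9.247 = 9.247 mol
Step 2:
n(D) available = 9.247 mol
n(L) = 388.0 / 66.70 = 5.817 mol
n/ν → D: 3.082, L: 1.939; L is limiting.
n(J) = (3/3) × 5.817 = 5.817 mol
mass = 5.817 × 341.40 = 1986 g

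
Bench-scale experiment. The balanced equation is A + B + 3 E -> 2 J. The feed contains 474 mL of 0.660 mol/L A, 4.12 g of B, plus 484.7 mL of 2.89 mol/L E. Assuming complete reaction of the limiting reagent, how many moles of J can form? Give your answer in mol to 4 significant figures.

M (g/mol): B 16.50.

n(A) = 0.660 × 474.0/1000 = 0.3128 mol
n(B) = 4.120 / 16.50 = 0.2497 mol
n(E) = 2.89 × 484.7/1000 = 1.401 mol
n/ν for A = 0.3128/1 = 0.3128
n/ν for B = 0.2497/1 = 0.2497
n/ν for E = 1.401/3 = 0.4670
Smallest n/ν is B → limiting reagent.
n(J) = (2/1) × 0.2497 = 0.4994 mol

0.4994 mol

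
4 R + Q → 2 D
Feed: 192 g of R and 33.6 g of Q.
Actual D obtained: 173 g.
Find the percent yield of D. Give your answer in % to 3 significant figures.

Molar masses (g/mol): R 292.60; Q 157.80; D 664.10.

n(R) = 192.0 / 292.60 = 0.6562 mol
n(Q) = 33.60 / 157.80 = 0.2129 mol
n/ν for R = 0.6562/4 = 0.1641
n/ν for Q = 0.2129/1 = 0.2129
Smallest n/ν is R → limiting reagent.
theoretical n(D) = (2/4) × 0.6562 = 0.3281 mol → 217.9 g
% yield = 173 / 217.9 × 100 = 79.39 %

79.4 %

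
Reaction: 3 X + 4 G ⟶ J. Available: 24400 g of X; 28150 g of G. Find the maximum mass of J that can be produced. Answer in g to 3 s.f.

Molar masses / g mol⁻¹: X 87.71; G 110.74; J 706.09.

n(X) = 24400 / 87.71 = 278.2 mol
n(G) = 28150 / 110.74 = 254.2 mol
n/ν for X = 278.2/3 = 92.73
n/ν for G = 254.2/4 = 63.55
Smallest n/ν is G → limiting reagent.
n(J) = (1/4) × 254.2 = 63.55 mol
mass = 63.55 × 706.09 = 44870 g

44900 g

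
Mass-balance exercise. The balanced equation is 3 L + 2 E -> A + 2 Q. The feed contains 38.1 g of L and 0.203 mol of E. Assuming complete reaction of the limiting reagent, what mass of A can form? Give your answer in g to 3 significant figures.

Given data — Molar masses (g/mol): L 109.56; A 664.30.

n(L) = 38.10 / 109.56 = 0.3478 mol
n(E) = 0.2030 mol
n/ν → L: 0.1159, E: 0.1015; E is limiting.
n(A) = (1/2) × 0.2030 = 0.1015 mol
mass = 0.1015 × 664.30 = 67.43 g

67.4 g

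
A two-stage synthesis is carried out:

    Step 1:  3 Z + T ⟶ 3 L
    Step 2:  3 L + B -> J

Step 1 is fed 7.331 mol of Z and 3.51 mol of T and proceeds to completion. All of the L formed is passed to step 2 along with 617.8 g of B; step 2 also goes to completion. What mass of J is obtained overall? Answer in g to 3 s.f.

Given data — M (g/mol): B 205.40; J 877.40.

Step 1:
n(Z) = 7.331 mol
n(T) = 3.510 mol
n/ν for Z = 7.331/3 = 2.444
n/ν for T = 3.510/1 = 3.510
Smallest n/ν is Z → limiting reagent.
n(L) produced = (3/3) × 7.331 = 7.331 mol
Step 2:
n(L) available = 7.331 mol
n(B) = 617.8 / 205.40 = 3.008 mol
n/ν for L = 7.331/3 = 2.444
n/ν for B = 3.008/1 = 3.008
Smallest n/ν is L → limiting reagent.
n(J) = (1/3) × 7.331 = 2.444 mol
mass = 2.444 × 877.40 = 2144 g

2140 g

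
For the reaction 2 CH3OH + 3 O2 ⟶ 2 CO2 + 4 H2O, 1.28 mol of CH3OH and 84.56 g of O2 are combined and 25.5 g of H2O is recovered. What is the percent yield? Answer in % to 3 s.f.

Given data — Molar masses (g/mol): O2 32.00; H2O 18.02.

n(CH3OH) = 1.280 mol
n(O2) = 84.56 / 32.00 = 2.643 mol
n/ν → CH3OH: 0.6400, O2: 0.8810; CH3OH is limiting.
theoretical n(H2O) = (4/2) × 1.280 = 2.560 mol → 46.13 g
% yield = 25.5 / 46.13 × 100 = 55.28 %

55.3 %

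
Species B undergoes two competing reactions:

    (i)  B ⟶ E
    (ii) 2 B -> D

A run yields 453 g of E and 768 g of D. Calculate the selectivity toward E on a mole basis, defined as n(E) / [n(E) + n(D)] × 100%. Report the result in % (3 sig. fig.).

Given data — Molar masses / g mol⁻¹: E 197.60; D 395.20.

n(E) = 453 / 197.60 = 2.293 mol
n(D) = 768 / 395.20 = 1.943 mol
selectivity = 2.293/(2.293+1.943) × 100 = 54.13 %

54.1 %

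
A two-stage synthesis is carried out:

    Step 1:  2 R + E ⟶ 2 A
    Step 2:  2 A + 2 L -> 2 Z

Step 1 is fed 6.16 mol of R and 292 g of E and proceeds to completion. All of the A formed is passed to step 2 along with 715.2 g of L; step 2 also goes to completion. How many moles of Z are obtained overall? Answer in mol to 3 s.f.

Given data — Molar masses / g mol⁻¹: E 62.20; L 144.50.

Step 1:
n(R) = 6.160 mol
n(E) = 292.0 / 62.20 = 4.695 mol
n/ν for R = 6.160/2 = 3.080
n/ν for E = 4.695/1 = 4.695
Smallest n/ν is R → limiting reagent.
n(A) produced = (2/2) × 6.160 = 6.160 mol
Step 2:
n(A) available = 6.160 mol
n(L) = 715.2 / 144.50 = 4.949 mol
n/ν for A = 6.160/2 = 3.080
n/ν for L = 4.949/2 = 2.475
Smallest n/ν is L → limiting reagent.
n(Z) = (2/2) × 4.949 = 4.949 mol

4.95 mol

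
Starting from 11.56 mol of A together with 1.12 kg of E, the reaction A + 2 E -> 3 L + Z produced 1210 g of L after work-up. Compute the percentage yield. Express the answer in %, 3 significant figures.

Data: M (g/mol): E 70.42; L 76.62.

n(A) = 11.56 mol
n(E) = 1.120×1000 / 70.42 = 15.90 mol
n/ν for A = 11.56/1 = 11.56
n/ν for E = 15.90/2 = 7.950
Smallest n/ν is E → limiting reagent.
theoretical n(L) = (3/2) × 15.90 = 23.85 mol → 1827 g
% yield = 1210 / 1827 × 100 = 66.23 %

66.2 %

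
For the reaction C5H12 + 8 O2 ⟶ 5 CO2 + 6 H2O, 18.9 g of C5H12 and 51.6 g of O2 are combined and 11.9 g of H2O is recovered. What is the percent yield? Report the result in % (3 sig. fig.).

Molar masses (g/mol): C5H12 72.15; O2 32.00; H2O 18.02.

n(C5H12) = 18.90 / 72.15 = 0.2620 mol
n(O2) = 51.60 / 32.00 = 1.613 mol
n/ν for C5H12 = 0.2620/1 = 0.2620
n/ν for O2 = 1.613/8 = 0.2016
Smallest n/ν is O2 → limiting reagent.
theoretical n(H2O) = (6/8) × 1.613 = 1.210 mol → 21.80 g
% yield = 11.9 / 21.80 × 100 = 54.59 %

54.6 %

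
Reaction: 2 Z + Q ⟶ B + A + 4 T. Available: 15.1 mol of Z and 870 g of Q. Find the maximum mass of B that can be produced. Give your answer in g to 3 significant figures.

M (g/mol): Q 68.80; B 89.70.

677 g

n(Z) = 15.10 mol
n(Q) = 870.0 / 68.80 = 12.65 mol
n/ν for Z = 15.10/2 = 7.550
n/ν for Q = 12.65/1 = 12.65
Smallest n/ν is Z → limiting reagent.
n(B) = (1/2) × 15.10 = 7.550 mol
mass = 7.550 × 89.70 = 677.2 g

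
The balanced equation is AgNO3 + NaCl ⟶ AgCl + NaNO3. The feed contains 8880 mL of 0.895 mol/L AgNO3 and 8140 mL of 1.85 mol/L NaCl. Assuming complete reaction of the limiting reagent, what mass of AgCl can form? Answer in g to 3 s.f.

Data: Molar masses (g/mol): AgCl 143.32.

1140 g

n(AgNO3) = 0.895 × 8880/1000 = 7.948 mol
n(NaCl) = 1.85 × 8140/1000 = 15.06 mol
n/ν for AgNO3 = 7.948/1 = 7.948
n/ν for NaCl = 15.06/1 = 15.06
Smallest n/ν is AgNO3 → limiting reagent.
n(AgCl) = (1/1) × 7.948 = 7.948 mol
mass = 7.948 × 143.32 = 1139 g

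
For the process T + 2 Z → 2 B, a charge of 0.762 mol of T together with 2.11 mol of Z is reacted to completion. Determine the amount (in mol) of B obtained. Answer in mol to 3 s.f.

n(T) = 0.7620 mol
n(Z) = 2.110 mol
n/ν for T = 0.7620/1 = 0.7620
n/ν for Z = 2.110/2 = 1.055
Smallest n/ν is T → limiting reagent.
n(B) = (2/1) × 0.7620 = 1.524 mol

1.52 mol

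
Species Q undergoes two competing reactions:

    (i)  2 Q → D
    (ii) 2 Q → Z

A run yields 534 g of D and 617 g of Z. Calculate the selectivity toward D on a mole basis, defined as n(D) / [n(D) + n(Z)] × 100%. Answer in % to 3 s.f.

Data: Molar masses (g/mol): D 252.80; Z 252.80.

46.4 %

n(D) = 534 / 252.80 = 2.112 mol
n(Z) = 617 / 252.80 = 2.441 mol
selectivity = 2.112/(2.112+2.441) × 100 = 46.39 %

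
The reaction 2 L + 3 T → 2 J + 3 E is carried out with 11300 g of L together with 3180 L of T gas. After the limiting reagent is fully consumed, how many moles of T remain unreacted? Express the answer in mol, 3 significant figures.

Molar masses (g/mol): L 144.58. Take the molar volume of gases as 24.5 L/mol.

n(L) = 11300 / 144.58 = 78.16 mol
n(T) = 3180 / 24.5 = 129.8 mol
n/ν for L = 78.16/2 = 39.08
n/ν for T = 129.8/3 = 43.27
Smallest n/ν is L → limiting reagent.
T consumed = (3/2) × 78.16 = 117.2 mol
T remaining = 129.8 − 117.2 = 12.60 mol

12.6 mol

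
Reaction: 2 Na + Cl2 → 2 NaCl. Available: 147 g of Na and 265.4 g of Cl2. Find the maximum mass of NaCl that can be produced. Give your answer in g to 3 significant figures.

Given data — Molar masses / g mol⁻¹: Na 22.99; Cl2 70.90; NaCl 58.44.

n(Na) = 147.0 / 22.99 = 6.394 mol
n(Cl2) = 265.4 / 70.90 = 3.743 mol
n/ν for Na = 6.394/2 = 3.197
n/ν for Cl2 = 3.743/1 = 3.743
Smallest n/ν is Na → limiting reagent.
n(NaCl) = (2/2) × 6.394 = 6.394 mol
mass = 6.394 × 58.44 = 373.7 g

374 g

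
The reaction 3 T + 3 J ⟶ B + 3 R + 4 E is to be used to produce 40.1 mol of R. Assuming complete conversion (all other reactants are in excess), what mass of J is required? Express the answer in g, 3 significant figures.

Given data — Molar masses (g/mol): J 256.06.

n(R) = 40.10 mol
n(J) = (3/3) × 40.10 = 40.10 mol
mass = 40.10 × 256.06 = 10270 g

10300 g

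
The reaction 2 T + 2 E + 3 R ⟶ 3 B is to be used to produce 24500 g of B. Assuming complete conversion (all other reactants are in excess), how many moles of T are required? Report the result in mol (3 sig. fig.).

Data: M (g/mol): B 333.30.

n(B) = 24500 / 333.30 = 73.51 mol
n(T) = (2/3) × 73.51 = 49.01 mol

49.0 mol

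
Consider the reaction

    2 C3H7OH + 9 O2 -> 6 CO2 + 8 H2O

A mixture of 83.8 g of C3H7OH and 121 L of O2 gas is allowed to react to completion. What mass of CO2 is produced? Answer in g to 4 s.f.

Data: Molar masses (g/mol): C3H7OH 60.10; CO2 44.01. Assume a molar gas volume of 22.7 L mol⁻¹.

n(C3H7OH) = 83.80 / 60.10 = 1.394 mol
n(O2) = 121.0 / 22.7 = 5.330 mol
n/ν for C3H7OH = 1.394/2 = 0.6970
n/ν for O2 = 5.330/9 = 0.5922
Smallest n/ν is O2 → limiting reagent.
n(CO2) = (6/9) × 5.330 = 3.553 mol
mass = 3.553 × 44.01 = 156.4 g

156.4 g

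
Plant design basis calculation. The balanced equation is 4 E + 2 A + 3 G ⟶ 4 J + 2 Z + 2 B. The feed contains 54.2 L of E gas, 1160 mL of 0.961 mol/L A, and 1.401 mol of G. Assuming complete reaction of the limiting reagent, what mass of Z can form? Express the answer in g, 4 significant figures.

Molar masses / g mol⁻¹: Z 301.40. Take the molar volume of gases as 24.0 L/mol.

n(E) = 54.20 / 24.0 = 2.258 mol
n(A) = 0.961 × 1160/1000 = 1.115 mol
n(G) = 1.401 mol
n/ν for E = 2.258/4 = 0.5645
n/ν for A = 1.115/2 = 0.5575
n/ν for G = 1.401/3 = 0.4670
Smallest n/ν is G → limiting reagent.
n(Z) = (2/3) × 1.401 = 0.9340 mol
mass = 0.9340 × 301.40 = 281.5 g

281.5 g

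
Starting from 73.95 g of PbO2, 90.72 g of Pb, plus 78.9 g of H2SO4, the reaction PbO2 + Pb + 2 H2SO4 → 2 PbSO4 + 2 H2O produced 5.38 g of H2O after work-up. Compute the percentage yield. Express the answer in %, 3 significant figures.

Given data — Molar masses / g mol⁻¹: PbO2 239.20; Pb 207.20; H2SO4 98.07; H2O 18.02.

48.3 %

n(PbO2) = 73.95 / 239.20 = 0.3092 mol
n(Pb) = 90.72 / 207.20 = 0.4378 mol
n(H2SO4) = 78.90 / 98.07 = 0.8045 mol
n/ν → PbO2: 0.3092, Pb: 0.4378, H2SO4: 0.4023; PbO2 is limiting.
theoretical n(H2O) = (2/1) × 0.3092 = 0.6184 mol → 11.14 g
% yield = 5.38 / 11.14 × 100 = 48.29 %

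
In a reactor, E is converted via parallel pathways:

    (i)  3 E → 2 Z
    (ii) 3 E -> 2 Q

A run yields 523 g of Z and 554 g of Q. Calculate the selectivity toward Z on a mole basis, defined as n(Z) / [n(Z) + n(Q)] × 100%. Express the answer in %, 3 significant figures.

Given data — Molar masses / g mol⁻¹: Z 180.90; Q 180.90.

48.6 %

n(Z) = 523 / 180.90 = 2.891 mol
n(Q) = 554 / 180.90 = 3.062 mol
selectivity = 2.891/(2.891+3.062) × 100 = 48.56 %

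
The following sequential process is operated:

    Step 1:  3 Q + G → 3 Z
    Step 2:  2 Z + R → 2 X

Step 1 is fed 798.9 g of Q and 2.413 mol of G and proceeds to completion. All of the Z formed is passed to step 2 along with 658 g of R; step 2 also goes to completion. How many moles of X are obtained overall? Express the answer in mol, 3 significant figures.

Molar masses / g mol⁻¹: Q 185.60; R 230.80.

Step 1:
n(Q) = 798.9 / 185.60 = 4.304 mol
n(G) = 2.413 mol
n/ν for Q = 4.304/3 = 1.435
n/ν for G = 2.413/1 = 2.413
Smallest n/ν is Q → limiting reagent.
n(Z) produced = (3/3) × 4.304 = 4.304 mol
Step 2:
n(Z) available = 4.304 mol
n(R) = 658.0 / 230.80 = 2.851 mol
n/ν for Z = 4.304/2 = 2.152
n/ν for R = 2.851/1 = 2.851
Smallest n/ν is Z → limiting reagent.
n(X) = (2/2) × 4.304 = 4.304 mol

4.30 mol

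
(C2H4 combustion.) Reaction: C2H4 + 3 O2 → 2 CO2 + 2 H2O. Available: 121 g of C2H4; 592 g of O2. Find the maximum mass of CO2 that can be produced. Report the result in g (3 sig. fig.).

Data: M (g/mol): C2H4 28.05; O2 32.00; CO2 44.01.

n(C2H4) = 121.0 / 28.05 = 4.314 mol
n(O2) = 592.0 / 32.00 = 18.50 mol
n/ν → C2H4: 4.314, O2: 6.167; C2H4 is limiting.
n(CO2) = (2/1) × 4.314 = 8.628 mol
mass = 8.628 × 44.01 = 379.7 g

380 g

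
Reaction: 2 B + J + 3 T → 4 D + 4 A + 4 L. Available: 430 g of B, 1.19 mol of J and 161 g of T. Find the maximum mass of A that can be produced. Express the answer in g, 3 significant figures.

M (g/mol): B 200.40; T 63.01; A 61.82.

n(B) = 430.0 / 200.40 = 2.146 mol
n(J) = 1.190 mol
n(T) = 161.0 / 63.01 = 2.555 mol
n/ν → B: 1.073, J: 1.190, T: 0.8517; T is limiting.
n(A) = (4/3) × 2.555 = 3.407 mol
mass = 3.407 × 61.82 = 210.6 g

211 g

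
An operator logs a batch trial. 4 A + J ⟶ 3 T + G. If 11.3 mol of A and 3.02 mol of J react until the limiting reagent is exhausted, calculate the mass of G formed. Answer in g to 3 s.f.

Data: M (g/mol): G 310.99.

n(A) = 11.30 mol
n(J) = 3.020 mol
n/ν → A: 2.825, J: 3.020; A is limiting.
n(G) = (1/4) × 11.30 = 2.825 mol
mass = 2.825 × 310.99 = 878.5 g

879 g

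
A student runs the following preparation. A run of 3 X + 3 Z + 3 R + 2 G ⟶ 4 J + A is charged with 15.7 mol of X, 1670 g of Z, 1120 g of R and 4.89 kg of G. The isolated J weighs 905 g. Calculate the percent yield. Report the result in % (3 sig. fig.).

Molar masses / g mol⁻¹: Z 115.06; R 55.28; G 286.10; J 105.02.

n(X) = 15.70 mol
n(Z) = 1670 / 115.06 = 14.51 mol
n(R) = 1120 / 55.28 = 20.26 mol
n(G) = 4.890×1000 / 286.10 = 17.09 mol
n/ν for X = 15.70/3 = 5.233
n/ν for Z = 14.51/3 = 4.837
n/ν for R = 20.26/3 = 6.753
n/ν for G = 17.09/2 = 8.545
Smallest n/ν is Z → limiting reagent.
theoretical n(J) = (4/3) × 14.51 = 19.35 mol → 2032 g
% yield = 905 / 2032 × 100 = 44.54 %

44.5 %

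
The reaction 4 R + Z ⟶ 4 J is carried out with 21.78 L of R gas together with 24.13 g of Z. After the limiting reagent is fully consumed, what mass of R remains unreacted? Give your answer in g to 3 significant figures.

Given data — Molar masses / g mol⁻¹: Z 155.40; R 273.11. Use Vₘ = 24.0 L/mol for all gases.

78.2 g

n(R) = 21.78 / 24.0 = 0.9075 mol
n(Z) = 24.13 / 155.40 = 0.1553 mol
n/ν → R: 0.2269, Z: 0.1553; Z is limiting.
R consumed = (4/1) × 0.1553 = 0.6212 mol
R remaining = 0.9075 − 0.6212 = 0.2863 mol
mass = 0.2863 × 273.11 = 78.19 g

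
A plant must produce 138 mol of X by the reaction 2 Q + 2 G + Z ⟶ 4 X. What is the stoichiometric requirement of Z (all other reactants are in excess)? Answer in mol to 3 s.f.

n(X) = 138.0 mol
n(Z) = (1/4) × 138.0 = 34.50 mol

34.5 mol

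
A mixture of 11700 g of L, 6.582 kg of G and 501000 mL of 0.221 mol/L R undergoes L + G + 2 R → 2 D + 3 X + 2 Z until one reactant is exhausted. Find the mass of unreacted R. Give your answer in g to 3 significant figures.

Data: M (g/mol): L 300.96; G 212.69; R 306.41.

n(L) = 11700 / 300.96 = 38.88 mol
n(G) = 6.582×1000 / 212.69 = 30.95 mol
n(R) = 0.221 × 501000/1000 = 110.7 mol
n/ν → L: 38.88, G: 30.95, R: 55.35; G is limiting.
R consumed = (2/1) × 30.95 = 61.90 mol
R remaining = 110.7 − 61.90 = 48.80 mol
mass = 48.80 × 306.41 = 14950 g

15000 g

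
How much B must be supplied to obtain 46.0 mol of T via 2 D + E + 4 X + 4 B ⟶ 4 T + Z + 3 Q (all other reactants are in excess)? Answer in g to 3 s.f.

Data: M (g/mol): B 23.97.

1100 g

n(T) = 46.00 mol
n(B) = (4/4) × 46.00 = 46.00 mol
mass = 46.00 × 23.97 = 1103 g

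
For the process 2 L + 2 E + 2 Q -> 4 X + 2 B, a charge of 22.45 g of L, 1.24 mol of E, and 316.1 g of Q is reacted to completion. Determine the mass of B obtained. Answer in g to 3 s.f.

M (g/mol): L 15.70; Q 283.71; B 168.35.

n(L) = 22.45 / 15.70 = 1.430 mol
n(E) = 1.240 mol
n(Q) = 316.1 / 283.71 = 1.114 mol
n/ν → L: 0.7150, E: 0.6200, Q: 0.5570; Q is limiting.
n(B) = (2/2) × 1.114 = 1.114 mol
mass = 1.114 × 168.35 = 187.5 g

188 g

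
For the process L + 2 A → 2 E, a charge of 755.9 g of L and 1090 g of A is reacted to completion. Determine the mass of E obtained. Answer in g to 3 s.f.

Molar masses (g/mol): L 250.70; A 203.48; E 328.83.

1760 g

n(L) = 755.9 / 250.70 = 3.015 mol
n(A) = 1090 / 203.48 = 5.357 mol
n/ν → L: 3.015, A: 2.679; A is limiting.
n(E) = (2/2) × 5.357 = 5.357 mol
mass = 5.357 × 328.83 = 1762 g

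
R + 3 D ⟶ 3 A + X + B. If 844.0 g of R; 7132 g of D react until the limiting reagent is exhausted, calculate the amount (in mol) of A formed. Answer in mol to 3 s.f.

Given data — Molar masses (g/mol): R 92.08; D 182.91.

n(R) = 844.0 / 92.08 = 9.166 mol
n(D) = 7132 / 182.91 = 38.99 mol
n/ν for R = 9.166/1 = 9.166
n/ν for D = 38.99/3 = 13.00
Smallest n/ν is R → limiting reagent.
n(A) = (3/1) × 9.166 = 27.50 mol

27.5 mol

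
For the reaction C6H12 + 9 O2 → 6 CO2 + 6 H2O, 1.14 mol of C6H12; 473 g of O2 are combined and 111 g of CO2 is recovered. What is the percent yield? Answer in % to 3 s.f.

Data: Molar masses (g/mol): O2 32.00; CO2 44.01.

36.9 %

n(C6H12) = 1.140 mol
n(O2) = 473.0 / 32.00 = 14.78 mol
n/ν → C6H12: 1.140, O2: 1.642; C6H12 is limiting.
theoretical n(CO2) = (6/1) × 1.140 = 6.840 mol → 301.0 g
% yield = 111 / 301.0 × 100 = 36.88 %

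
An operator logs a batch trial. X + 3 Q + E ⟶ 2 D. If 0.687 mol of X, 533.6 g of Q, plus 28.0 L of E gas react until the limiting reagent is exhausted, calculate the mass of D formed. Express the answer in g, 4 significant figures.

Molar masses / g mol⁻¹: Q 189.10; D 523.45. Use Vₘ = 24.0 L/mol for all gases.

719.2 g

n(X) = 0.6870 mol
n(Q) = 533.6 / 189.10 = 2.822 mol
n(E) = 28.00 / 24.0 = 1.167 mol
n/ν for X = 0.6870/1 = 0.6870
n/ν for Q = 2.822/3 = 0.9407
n/ν for E = 1.167/1 = 1.167
Smallest n/ν is X → limiting reagent.
n(D) = (2/1) × 0.6870 = 1.374 mol
mass = 1.374 × 523.45 = 719.2 g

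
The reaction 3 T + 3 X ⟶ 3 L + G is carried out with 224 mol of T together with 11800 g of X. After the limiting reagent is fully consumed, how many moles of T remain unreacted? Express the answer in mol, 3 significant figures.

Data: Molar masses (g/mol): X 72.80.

61.9 mol

n(T) = 224.0 mol
n(X) = 11800 / 72.80 = 162.1 mol
n/ν for T = 224.0/3 = 74.67
n/ν for X = 162.1/3 = 54.03
Smallest n/ν is X → limiting reagent.
T consumed = (3/3) × 162.1 = 162.1 mol
T remaining = 224.0 − 162.1 = 61.90 mol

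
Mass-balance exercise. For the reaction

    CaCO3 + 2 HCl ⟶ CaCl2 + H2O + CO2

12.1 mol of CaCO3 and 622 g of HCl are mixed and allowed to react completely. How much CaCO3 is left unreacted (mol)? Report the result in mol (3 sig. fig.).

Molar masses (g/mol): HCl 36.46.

3.57 mol

n(CaCO3) = 12.10 mol
n(HCl) = 622.0 / 36.46 = 17.06 mol
n/ν → CaCO3: 12.10, HCl: 8.530; HCl is limiting.
CaCO3 consumed = (1/2) × 17.06 = 8.530 mol
CaCO3 remaining = 12.10 − 8.530 = 3.570 mol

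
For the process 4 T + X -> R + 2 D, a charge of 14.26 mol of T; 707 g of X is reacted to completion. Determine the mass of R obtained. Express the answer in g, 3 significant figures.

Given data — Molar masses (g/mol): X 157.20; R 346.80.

1240 g

n(T) = 14.26 mol
n(X) = 707.0 / 157.20 = 4.497 mol
n/ν for T = 14.26/4 = 3.565
n/ν for X = 4.497/1 = 4.497
Smallest n/ν is T → limiting reagent.
n(R) = (1/4) × 14.26 = 3.565 mol
mass = 3.565 × 346.80 = 1236 g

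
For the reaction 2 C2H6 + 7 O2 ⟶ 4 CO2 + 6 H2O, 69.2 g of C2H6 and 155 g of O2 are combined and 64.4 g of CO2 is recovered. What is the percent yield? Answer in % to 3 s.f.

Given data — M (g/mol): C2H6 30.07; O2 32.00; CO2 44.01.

n(C2H6) = 69.20 / 30.07 = 2.301 mol
n(O2) = 155.0 / 32.00 = 4.844 mol
n/ν → C2H6: 1.151, O2: 0.6920; O2 is limiting.
theoretical n(CO2) = (4/7) × 4.844 = 2.768 mol → 121.8 g
% yield = 64.4 / 121.8 × 100 = 52.87 %

52.9 %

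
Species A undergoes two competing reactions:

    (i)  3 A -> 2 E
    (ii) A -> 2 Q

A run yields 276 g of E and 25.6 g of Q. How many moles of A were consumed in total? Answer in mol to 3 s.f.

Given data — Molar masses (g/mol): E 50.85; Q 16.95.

8.90 mol

n(E) = 276 / 50.85 = 5.428 mol
n(Q) = 25.6 / 16.95 = 1.510 mol
n(A) via (i) = (3/2)×5.428 = 8.142 mol
n(A) via (ii) = (1/2)×1.510 = 0.7550 mol
total n(A) = 8.142 + 0.7550 = 8.897 mol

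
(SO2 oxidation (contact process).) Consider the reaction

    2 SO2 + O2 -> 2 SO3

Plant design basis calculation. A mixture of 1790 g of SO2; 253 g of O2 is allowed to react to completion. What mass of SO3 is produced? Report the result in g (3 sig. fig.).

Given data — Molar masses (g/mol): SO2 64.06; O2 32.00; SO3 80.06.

1270 g

n(SO2) = 1790 / 64.06 = 27.94 mol
n(O2) = 253.0 / 32.00 = 7.906 mol
n/ν for SO2 = 27.94/2 = 13.97
n/ν for O2 = 7.906/1 = 7.906
Smallest n/ν is O2 → limiting reagent.
n(SO3) = (2/1) × 7.906 = 15.81 mol
mass = 15.81 × 80.06 = 1266 g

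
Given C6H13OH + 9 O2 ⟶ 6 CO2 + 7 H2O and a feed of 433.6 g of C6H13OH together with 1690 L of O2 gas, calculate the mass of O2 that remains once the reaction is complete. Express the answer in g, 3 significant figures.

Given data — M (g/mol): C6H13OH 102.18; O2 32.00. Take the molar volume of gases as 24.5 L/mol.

985 g

n(C6H13OH) = 433.6 / 102.18 = 4.243 mol
n(O2) = 1690 / 24.5 = 68.98 mol
n/ν → C6H13OH: 4.243, O2: 7.664; C6H13OH is limiting.
O2 consumed = (9/1) × 4.243 = 38.19 mol
O2 remaining = 68.98 − 38.19 = 30.79 mol
mass = 30.79 × 32.00 = 985.3 g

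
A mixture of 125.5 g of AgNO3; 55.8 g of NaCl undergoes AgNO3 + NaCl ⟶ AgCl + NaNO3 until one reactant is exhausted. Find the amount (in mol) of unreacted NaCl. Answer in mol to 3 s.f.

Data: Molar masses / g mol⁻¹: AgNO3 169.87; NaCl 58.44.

0.216 mol

n(AgNO3) = 125.5 / 169.87 = 0.7388 mol
n(NaCl) = 55.80 / 58.44 = 0.9548 mol
n/ν for AgNO3 = 0.7388/1 = 0.7388
n/ν for NaCl = 0.9548/1 = 0.9548
Smallest n/ν is AgNO3 → limiting reagent.
NaCl consumed = (1/1) × 0.7388 = 0.7388 mol
NaCl remaining = 0.9548 − 0.7388 = 0.2160 mol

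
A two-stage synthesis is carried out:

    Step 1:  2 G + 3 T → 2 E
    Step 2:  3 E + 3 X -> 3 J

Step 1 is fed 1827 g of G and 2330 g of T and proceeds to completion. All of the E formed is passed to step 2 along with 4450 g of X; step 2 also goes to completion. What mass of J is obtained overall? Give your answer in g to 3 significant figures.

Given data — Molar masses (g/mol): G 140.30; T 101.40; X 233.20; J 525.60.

Step 1:
n(G) = 1827 / 140.30 = 13.02 mol
n(T) = 2330 / 101.40 = 22.98 mol
n/ν for G = 13.02/2 = 6.510
n/ν for T = 22.98/3 = 7.660
Smallest n/ν is G → limiting reagent.
n(E) produced = (2/2) × 13.02 = 13.02 mol
Step 2:
n(E) available = 13.02 mol
n(X) = 4450 / 233.20 = 19.08 mol
n/ν for E = 13.02/3 = 4.340
n/ν for X = 19.08/3 = 6.360
Smallest n/ν is E → limiting reagent.
n(J) = (3/3) × 13.02 = 13.02 mol
mass = 13.02 × 525.60 = 6843 g

6840 g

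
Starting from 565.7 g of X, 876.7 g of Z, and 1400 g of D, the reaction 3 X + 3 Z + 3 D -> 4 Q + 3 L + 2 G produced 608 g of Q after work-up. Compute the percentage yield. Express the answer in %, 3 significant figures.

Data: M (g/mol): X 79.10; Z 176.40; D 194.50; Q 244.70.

n(X) = 565.7 / 79.10 = 7.152 mol
n(Z) = 876.7 / 176.40 = 4.970 mol
n(D) = 1400 / 194.50 = 7.198 mol
n/ν for X = 7.152/3 = 2.384
n/ν for Z = 4.970/3 = 1.657
n/ν for D = 7.198/3 = 2.399
Smallest n/ν is Z → limiting reagent.
theoretical n(Q) = (4/3) × 4.970 = 6.627 mol → 1622 g
% yield = 608 / 1622 × 100 = 37.48 %

37.5 %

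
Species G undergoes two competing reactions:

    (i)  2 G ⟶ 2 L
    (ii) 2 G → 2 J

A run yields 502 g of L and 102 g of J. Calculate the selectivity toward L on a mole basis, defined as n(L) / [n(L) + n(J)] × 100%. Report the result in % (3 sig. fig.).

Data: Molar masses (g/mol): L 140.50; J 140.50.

83.1 %

n(L) = 502 / 140.50 = 3.573 mol
n(J) = 102 / 140.50 = 0.7260 mol
selectivity = 3.573/(3.573+0.7260) × 100 = 83.11 %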